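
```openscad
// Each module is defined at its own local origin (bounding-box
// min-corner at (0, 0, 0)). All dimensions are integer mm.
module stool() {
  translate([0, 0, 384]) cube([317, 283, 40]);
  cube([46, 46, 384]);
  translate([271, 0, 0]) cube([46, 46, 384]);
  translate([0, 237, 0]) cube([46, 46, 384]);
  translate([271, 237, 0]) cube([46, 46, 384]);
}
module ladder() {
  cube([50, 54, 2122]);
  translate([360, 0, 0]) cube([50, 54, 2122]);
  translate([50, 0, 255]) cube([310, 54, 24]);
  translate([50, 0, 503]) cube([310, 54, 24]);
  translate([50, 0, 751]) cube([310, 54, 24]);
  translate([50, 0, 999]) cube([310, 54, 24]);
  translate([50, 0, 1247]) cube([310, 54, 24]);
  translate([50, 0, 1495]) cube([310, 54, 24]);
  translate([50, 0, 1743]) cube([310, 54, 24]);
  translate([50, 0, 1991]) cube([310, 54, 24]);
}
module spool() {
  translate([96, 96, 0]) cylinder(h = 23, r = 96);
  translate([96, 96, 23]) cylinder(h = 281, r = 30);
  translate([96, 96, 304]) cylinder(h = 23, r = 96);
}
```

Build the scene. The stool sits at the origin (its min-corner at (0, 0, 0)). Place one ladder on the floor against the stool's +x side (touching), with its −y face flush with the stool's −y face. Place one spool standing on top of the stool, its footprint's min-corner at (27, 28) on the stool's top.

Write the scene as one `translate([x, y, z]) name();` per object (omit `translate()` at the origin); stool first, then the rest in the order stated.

stool();
translate([317, 0, 0]) ladder();
translate([27, 28, 424]) spool();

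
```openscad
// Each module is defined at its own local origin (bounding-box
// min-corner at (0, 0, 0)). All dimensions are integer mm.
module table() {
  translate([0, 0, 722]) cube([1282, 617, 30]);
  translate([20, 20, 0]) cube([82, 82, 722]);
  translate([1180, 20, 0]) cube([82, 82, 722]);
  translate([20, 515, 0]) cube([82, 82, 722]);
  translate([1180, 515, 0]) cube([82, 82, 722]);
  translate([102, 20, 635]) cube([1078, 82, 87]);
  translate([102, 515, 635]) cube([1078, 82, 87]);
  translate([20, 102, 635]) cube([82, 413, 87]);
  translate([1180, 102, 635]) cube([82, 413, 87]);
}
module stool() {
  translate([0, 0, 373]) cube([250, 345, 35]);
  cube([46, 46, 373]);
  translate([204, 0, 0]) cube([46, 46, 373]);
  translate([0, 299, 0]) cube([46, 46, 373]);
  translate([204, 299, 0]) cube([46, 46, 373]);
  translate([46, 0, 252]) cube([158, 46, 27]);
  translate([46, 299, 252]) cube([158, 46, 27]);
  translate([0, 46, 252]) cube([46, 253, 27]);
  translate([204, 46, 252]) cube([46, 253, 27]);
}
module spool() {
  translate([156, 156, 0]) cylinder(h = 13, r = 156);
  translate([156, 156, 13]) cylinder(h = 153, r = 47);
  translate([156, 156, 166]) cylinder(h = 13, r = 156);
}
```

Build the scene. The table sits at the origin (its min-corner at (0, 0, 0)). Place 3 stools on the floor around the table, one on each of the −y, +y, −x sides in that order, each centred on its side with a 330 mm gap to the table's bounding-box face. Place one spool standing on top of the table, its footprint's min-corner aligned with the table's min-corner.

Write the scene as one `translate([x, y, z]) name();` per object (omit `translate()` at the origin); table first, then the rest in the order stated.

table();
translate([516, -675, 0]) stool();
translate([516, 947, 0]) stool();
translate([-580, 136, 0]) stool();
translate([0, 0, 752]) spool();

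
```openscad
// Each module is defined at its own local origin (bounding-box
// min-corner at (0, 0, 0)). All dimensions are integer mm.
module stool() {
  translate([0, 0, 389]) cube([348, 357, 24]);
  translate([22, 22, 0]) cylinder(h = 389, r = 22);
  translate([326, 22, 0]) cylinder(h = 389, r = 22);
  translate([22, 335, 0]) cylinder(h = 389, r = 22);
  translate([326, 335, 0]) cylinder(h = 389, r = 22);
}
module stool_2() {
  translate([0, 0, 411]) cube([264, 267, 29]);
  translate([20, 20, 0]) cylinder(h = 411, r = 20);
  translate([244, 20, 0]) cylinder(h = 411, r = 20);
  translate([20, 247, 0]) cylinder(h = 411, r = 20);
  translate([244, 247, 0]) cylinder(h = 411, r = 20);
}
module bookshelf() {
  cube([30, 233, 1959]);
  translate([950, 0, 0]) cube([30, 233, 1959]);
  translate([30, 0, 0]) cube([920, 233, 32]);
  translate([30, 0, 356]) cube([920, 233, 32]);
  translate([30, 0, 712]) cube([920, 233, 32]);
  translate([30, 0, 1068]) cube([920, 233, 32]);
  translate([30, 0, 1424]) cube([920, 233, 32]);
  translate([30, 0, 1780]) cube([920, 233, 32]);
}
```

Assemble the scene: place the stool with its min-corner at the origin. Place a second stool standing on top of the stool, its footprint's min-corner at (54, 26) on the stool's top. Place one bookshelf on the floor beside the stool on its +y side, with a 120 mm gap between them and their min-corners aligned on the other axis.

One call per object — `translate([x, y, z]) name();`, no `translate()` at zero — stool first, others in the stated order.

stool();
translate([54, 26, 413]) stool_2();
translate([0, 477, 0]) bookshelf();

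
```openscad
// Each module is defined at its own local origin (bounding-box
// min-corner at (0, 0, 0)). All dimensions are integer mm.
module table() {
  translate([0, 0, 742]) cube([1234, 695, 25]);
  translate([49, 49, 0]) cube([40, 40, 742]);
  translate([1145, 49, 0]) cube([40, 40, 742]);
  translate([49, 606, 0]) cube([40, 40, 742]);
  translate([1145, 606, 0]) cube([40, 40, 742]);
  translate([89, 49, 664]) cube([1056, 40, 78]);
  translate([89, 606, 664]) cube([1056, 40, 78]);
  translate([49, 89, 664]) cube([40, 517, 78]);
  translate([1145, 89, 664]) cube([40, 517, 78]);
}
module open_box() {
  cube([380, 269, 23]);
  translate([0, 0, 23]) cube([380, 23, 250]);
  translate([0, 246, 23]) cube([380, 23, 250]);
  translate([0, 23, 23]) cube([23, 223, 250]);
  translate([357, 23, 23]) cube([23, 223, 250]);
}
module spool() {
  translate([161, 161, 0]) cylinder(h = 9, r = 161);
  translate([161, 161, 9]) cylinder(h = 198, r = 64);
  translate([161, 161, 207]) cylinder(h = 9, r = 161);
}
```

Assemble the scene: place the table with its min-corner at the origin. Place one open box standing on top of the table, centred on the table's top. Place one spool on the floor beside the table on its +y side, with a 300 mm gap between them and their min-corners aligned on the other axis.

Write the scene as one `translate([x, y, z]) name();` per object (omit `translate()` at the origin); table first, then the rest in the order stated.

table();
translate([427, 213, 767]) open_box();
translate([0, 995, 0]) spool();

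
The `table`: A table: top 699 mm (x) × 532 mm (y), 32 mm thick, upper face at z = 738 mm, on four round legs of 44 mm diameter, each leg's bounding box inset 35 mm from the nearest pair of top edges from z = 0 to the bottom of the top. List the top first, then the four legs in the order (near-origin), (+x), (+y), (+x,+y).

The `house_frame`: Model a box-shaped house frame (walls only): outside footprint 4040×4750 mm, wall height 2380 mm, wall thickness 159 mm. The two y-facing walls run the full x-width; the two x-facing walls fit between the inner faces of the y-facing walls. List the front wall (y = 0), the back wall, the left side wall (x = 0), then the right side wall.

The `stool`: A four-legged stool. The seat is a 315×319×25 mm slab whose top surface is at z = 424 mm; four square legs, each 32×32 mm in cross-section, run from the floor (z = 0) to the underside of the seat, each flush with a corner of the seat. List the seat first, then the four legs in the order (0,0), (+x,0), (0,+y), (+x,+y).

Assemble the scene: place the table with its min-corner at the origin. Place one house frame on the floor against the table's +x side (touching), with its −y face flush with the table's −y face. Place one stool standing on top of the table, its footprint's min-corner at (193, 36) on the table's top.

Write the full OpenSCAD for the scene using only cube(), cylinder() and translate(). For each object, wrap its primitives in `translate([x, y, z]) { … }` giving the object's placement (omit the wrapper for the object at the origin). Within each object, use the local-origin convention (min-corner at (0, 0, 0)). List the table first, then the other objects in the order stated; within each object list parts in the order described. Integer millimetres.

translate([0, 0, 706]) cube([699, 532, 32]);
translate([57, 57, 0]) cylinder(h = 706, r = 22);
translate([642, 57, 0]) cylinder(h = 706, r = 22);
translate([57, 475, 0]) cylinder(h = 706, r = 22);
translate([642, 475, 0]) cylinder(h = 706, r = 22);
translate([699, 0, 0]) {
  cube([4040, 159, 2380]);
  translate([0, 4591, 0]) cube([4040, 159, 2380]);
  translate([0, 159, 0]) cube([159, 4432, 2380]);
  translate([3881, 159, 0]) cube([159, 4432, 2380]);
}
translate([193, 36, 738]) {
  translate([0, 0, 399]) cube([315, 319, 25]);
  cube([32, 32, 399]);
  translate([283, 0, 0]) cube([32, 32, 399]);
  translate([0, 287, 0]) cube([32, 32, 399]);
  translate([283, 287, 0]) cube([32, 32, 399]);
}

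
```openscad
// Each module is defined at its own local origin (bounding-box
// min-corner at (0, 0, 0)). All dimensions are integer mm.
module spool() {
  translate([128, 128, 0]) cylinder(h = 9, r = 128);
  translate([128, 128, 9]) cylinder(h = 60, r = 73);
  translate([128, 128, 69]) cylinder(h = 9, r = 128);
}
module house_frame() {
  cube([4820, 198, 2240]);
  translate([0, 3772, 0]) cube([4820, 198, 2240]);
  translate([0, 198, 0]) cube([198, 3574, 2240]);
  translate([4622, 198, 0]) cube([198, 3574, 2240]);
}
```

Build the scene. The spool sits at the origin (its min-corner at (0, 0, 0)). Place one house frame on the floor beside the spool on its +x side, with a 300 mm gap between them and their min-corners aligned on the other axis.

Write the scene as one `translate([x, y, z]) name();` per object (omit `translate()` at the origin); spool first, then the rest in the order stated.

spool();
translate([556, 0, 0]) house_frame();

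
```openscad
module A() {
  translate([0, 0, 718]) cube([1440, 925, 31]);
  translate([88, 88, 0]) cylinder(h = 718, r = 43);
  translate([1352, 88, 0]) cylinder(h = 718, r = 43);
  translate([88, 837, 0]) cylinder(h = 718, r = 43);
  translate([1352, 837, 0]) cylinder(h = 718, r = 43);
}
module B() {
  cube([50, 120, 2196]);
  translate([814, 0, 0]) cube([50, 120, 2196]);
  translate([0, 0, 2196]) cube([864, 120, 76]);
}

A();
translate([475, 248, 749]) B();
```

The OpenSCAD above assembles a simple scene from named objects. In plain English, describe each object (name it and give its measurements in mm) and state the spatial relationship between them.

A is a table: top 1440 mm (x) × 925 mm (y), 31 mm thick, upper face at z = 749 mm, on four round legs of 86 mm diameter, each leg's bounding box inset 45 mm from the nearest pair of top edges, running from z = 0 to the bottom of the top.

B is a door frame. The clear opening is 764 mm wide and 2196 mm high. Two 50 mm wide jambs, 120 mm deep, stand either side of the opening from the floor to the top of the opening. A 76 mm thick head sits across the top of both jambs, spanning the full outside width of the frame.

The door frame is on top of the table.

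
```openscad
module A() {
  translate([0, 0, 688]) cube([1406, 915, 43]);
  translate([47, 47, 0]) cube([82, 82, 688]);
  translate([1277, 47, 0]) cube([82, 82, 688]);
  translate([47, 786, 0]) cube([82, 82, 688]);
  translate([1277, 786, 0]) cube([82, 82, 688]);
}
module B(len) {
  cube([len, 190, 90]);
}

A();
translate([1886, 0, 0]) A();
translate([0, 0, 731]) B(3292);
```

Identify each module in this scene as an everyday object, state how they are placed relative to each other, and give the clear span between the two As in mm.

A is a table. B is a beam. A beam spans the tops of two tables. The clear span between the two tables is 480 mm.

Second table starts at x = 1886; first ends at x = 1406; clear span = 1886 − 1406 = 480 mm.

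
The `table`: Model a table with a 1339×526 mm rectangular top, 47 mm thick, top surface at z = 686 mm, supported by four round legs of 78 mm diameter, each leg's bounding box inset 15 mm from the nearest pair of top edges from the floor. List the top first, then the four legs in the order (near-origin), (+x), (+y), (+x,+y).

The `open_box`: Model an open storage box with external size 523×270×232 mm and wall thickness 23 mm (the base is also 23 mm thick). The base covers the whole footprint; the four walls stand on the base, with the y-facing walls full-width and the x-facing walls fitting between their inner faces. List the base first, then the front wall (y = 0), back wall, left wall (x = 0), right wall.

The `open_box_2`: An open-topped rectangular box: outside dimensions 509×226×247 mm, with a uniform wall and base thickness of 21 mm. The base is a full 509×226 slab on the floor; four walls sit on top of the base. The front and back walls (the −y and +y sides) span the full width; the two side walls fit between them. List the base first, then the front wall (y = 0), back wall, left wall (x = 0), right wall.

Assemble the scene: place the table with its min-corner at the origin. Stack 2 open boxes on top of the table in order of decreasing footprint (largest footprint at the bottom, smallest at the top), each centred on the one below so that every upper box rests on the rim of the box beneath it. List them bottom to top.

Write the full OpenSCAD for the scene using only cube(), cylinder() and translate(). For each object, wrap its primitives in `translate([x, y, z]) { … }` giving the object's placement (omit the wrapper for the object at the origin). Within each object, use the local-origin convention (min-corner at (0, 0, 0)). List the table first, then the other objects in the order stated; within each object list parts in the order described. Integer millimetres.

translate([0, 0, 639]) cube([1339, 526, 47]);
translate([54, 54, 0]) cylinder(h = 639, r = 39);
translate([1285, 54, 0]) cylinder(h = 639, r = 39);
translate([54, 472, 0]) cylinder(h = 639, r = 39);
translate([1285, 472, 0]) cylinder(h = 639, r = 39);
translate([408, 128, 686]) {
  cube([523, 270, 23]);
  translate([0, 0, 23]) cube([523, 23, 209]);
  translate([0, 247, 23]) cube([523, 23, 209]);
  translate([0, 23, 23]) cube([23, 224, 209]);
  translate([500, 23, 23]) cube([23, 224, 209]);
}
translate([415, 150, 918]) {
  cube([509, 226, 21]);
  translate([0, 0, 21]) cube([509, 21, 226]);
  translate([0, 205, 21]) cube([509, 21, 226]);
  translate([0, 21, 21]) cube([21, 184, 226]);
  translate([488, 21, 21]) cube([21, 184, 226]);
}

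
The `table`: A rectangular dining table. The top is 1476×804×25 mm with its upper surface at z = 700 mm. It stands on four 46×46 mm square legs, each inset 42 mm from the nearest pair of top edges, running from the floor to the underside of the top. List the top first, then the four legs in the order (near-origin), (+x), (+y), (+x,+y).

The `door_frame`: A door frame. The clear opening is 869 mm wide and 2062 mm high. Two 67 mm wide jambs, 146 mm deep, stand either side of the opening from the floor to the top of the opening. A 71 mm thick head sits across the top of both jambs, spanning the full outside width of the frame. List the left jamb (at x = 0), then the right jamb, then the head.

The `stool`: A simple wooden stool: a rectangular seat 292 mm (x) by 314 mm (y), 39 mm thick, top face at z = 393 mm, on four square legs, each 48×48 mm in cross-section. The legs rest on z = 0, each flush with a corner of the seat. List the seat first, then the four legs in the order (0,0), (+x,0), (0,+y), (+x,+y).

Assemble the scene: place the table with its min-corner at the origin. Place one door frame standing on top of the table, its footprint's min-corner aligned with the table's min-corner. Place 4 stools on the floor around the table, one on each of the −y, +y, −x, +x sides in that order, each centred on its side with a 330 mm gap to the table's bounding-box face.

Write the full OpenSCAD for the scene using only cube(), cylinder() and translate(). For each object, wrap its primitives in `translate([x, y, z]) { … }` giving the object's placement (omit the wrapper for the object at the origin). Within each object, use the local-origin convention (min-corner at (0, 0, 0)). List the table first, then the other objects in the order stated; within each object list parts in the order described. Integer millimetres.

translate([0, 0, 675]) cube([1476, 804, 25]);
translate([42, 42, 0]) cube([46, 46, 675]);
translate([1388, 42, 0]) cube([46, 46, 675]);
translate([42, 716, 0]) cube([46, 46, 675]);
translate([1388, 716, 0]) cube([46, 46, 675]);
translate([0, 0, 700]) {
  cube([67, 146, 2062]);
  translate([936, 0, 0]) cube([67, 146, 2062]);
  translate([0, 0, 2062]) cube([1003, 146, 71]);
}
translate([592, -644, 0]) {
  translate([0, 0, 354]) cube([292, 314, 39]);
  cube([48, 48, 354]);
  translate([244, 0, 0]) cube([48, 48, 354]);
  translate([0, 266, 0]) cube([48, 48, 354]);
  translate([244, 266, 0]) cube([48, 48, 354]);
}
translate([592, 1134, 0]) {
  translate([0, 0, 354]) cube([292, 314, 39]);
  cube([48, 48, 354]);
  translate([244, 0, 0]) cube([48, 48, 354]);
  translate([0, 266, 0]) cube([48, 48, 354]);
  translate([244, 266, 0]) cube([48, 48, 354]);
}
translate([-622, 245, 0]) {
  translate([0, 0, 354]) cube([292, 314, 39]);
  cube([48, 48, 354]);
  translate([244, 0, 0]) cube([48, 48, 354]);
  translate([0, 266, 0]) cube([48, 48, 354]);
  translate([244, 266, 0]) cube([48, 48, 354]);
}
translate([1806, 245, 0]) {
  translate([0, 0, 354]) cube([292, 314, 39]);
  cube([48, 48, 354]);
  translate([244, 0, 0]) cube([48, 48, 354]);
  translate([0, 266, 0]) cube([48, 48, 354]);
  translate([244, 266, 0]) cube([48, 48, 354]);
}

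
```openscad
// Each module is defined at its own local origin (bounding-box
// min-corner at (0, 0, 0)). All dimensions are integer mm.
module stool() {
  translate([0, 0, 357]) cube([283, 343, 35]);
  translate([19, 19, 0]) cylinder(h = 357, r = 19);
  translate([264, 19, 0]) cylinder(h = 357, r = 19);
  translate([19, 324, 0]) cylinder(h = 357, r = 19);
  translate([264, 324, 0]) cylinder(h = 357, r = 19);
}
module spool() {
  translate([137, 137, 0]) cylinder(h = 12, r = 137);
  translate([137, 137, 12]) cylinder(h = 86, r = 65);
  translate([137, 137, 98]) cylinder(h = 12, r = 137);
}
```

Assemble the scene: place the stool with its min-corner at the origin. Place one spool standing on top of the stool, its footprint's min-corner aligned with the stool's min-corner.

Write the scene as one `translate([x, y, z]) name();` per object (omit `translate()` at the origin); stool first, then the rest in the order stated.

stool();
translate([0, 0, 392]) spool();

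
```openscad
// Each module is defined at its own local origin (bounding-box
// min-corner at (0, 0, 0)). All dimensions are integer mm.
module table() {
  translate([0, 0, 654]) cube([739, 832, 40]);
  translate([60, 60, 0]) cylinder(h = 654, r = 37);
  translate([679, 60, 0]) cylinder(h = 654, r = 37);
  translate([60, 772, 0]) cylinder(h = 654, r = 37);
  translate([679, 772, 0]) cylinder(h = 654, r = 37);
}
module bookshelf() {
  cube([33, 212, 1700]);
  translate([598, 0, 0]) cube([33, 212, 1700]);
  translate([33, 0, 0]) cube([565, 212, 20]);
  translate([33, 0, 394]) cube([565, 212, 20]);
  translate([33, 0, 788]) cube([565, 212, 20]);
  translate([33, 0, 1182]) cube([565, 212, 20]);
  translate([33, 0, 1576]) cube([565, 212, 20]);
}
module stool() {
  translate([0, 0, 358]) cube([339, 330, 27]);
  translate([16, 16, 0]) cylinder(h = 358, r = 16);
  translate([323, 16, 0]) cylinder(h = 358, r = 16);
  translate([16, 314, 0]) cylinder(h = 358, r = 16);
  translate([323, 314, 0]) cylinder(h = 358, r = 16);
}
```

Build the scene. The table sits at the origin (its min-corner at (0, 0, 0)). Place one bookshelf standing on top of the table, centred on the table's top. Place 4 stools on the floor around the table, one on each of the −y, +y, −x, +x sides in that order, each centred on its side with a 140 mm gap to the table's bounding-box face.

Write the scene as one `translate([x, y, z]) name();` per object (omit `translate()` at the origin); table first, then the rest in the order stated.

table();
translate([54, 310, 694]) bookshelf();
translate([200, -470, 0]) stool();
translate([200, 972, 0]) stool();
translate([-479, 251, 0]) stool();
translate([879, 251, 0]) stool();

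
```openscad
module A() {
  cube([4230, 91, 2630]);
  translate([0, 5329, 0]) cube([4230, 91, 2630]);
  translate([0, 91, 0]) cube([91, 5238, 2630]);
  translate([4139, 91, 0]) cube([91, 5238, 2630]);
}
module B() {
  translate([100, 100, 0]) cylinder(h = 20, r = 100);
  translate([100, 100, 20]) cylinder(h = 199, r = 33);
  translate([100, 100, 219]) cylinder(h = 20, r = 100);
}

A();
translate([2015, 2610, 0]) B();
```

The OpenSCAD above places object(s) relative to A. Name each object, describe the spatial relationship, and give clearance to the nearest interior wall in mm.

Clearances: x = 1924, y = 2519; minimum 1924 mm.

A is a house frame. B is a spool. The spool sits inside the house frame, centred. The clearance to the nearest interior wall is 1924 mm.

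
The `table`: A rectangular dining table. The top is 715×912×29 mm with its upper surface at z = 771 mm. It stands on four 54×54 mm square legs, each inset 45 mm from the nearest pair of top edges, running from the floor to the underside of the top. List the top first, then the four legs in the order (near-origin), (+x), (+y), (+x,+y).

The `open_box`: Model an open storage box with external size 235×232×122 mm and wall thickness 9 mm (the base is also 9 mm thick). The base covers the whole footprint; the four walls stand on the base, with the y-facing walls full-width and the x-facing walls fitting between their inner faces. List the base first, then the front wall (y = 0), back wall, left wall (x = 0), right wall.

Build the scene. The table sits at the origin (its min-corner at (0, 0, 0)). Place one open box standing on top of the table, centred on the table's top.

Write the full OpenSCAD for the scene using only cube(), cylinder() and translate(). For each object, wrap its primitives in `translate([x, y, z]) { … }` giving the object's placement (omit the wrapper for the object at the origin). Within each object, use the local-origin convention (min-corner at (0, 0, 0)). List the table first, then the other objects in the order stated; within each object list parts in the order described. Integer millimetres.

translate([0, 0, 742]) cube([715, 912, 29]);
translate([45, 45, 0]) cube([54, 54, 742]);
translate([616, 45, 0]) cube([54, 54, 742]);
translate([45, 813, 0]) cube([54, 54, 742]);
translate([616, 813, 0]) cube([54, 54, 742]);
translate([240, 340, 771]) {
  cube([235, 232, 9]);
  translate([0, 0, 9]) cube([235, 9, 113]);
  translate([0, 223, 9]) cube([235, 9, 113]);
  translate([0, 9, 9]) cube([9, 214, 113]);
  translate([226, 9, 9]) cube([9, 214, 113]);
}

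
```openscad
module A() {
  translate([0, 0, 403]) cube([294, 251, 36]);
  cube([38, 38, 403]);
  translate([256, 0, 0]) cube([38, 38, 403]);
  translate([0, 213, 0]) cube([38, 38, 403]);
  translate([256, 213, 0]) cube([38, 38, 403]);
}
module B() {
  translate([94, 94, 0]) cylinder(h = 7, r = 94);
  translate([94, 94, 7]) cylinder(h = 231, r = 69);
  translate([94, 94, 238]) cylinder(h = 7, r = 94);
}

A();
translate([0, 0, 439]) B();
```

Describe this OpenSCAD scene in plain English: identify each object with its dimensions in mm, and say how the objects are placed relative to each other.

A is a four-legged stool. The seat is 294×251 mm, 36 mm thick, top at z = 439 mm. It stands on four square legs, each 38×38 mm in cross-section, from z = 0 to the seat underside, each flush with a corner of the seat.

B is a spool: two coaxial disc flanges of radius 94 mm and thickness 7 mm, joined by a core cylinder of radius 69 mm and height 231 mm. The lower flange rests on z = 0 and the three cylinders share a vertical axis.

The spool is on top of the stool.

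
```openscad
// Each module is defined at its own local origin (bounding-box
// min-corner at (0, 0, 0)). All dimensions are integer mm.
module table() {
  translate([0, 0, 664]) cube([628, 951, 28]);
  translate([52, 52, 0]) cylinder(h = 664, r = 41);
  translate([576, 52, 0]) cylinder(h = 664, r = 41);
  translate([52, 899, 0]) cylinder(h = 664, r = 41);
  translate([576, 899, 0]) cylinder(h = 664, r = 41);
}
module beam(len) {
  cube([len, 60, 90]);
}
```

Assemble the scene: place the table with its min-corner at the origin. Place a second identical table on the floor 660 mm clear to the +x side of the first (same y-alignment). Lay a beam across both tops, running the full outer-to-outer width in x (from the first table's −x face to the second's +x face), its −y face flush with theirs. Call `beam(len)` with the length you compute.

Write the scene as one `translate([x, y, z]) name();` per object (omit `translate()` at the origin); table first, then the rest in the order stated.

table();
translate([1288, 0, 0]) table();
translate([0, 0, 692]) beam(1916);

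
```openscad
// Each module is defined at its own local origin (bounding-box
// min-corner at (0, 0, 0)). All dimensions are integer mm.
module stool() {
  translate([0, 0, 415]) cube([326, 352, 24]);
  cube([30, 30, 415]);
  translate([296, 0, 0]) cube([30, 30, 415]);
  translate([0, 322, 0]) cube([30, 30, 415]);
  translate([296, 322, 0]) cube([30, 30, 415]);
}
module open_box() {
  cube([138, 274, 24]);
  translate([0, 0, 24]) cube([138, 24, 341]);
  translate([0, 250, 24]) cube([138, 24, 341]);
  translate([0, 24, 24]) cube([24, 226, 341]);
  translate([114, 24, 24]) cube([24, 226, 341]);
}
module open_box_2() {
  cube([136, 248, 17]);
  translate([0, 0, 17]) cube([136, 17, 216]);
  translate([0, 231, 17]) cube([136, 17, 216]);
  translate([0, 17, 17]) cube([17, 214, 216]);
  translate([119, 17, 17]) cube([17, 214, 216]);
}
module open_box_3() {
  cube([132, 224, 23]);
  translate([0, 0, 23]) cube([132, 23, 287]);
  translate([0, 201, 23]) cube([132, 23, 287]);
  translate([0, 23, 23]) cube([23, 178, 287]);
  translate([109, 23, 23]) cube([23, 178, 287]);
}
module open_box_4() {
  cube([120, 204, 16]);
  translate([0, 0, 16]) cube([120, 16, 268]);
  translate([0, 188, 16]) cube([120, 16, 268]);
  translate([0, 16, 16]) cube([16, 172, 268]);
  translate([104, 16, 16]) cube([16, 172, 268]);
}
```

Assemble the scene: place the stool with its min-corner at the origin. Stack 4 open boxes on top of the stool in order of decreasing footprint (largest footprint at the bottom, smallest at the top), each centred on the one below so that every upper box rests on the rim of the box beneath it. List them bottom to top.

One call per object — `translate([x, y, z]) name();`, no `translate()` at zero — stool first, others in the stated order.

stool();
translate([94, 39, 439]) open_box();
translate([95, 52, 804]) open_box_2();
translate([97, 64, 1037]) open_box_3();
translate([103, 74, 1347]) open_box_4();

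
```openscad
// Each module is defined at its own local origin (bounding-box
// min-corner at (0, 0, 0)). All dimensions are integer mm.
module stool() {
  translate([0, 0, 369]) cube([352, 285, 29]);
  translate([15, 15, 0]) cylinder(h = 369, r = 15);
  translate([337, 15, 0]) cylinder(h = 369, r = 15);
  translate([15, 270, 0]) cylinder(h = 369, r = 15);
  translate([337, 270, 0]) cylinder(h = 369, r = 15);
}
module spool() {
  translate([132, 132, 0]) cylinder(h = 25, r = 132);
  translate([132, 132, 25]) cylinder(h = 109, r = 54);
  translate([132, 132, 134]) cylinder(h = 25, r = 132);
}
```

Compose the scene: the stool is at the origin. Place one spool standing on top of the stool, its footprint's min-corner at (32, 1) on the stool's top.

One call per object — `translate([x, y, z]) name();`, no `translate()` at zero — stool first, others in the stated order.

stool();
translate([32, 1, 398]) spool();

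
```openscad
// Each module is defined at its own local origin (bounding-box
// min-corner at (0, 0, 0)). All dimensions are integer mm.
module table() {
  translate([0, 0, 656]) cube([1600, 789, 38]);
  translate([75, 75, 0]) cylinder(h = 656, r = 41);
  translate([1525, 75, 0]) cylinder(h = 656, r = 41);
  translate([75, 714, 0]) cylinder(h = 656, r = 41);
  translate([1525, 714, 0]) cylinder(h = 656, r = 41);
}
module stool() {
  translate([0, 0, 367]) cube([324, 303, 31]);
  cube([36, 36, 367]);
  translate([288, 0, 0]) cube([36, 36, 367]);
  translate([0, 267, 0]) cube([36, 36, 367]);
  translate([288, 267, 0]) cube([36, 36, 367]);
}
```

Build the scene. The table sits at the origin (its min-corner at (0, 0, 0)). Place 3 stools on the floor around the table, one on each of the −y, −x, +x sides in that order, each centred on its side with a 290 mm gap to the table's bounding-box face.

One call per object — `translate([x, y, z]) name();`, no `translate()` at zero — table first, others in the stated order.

table();
translate([638, -593, 0]) stool();
translate([-614, 243, 0]) stool();
translate([1890, 243, 0]) stool();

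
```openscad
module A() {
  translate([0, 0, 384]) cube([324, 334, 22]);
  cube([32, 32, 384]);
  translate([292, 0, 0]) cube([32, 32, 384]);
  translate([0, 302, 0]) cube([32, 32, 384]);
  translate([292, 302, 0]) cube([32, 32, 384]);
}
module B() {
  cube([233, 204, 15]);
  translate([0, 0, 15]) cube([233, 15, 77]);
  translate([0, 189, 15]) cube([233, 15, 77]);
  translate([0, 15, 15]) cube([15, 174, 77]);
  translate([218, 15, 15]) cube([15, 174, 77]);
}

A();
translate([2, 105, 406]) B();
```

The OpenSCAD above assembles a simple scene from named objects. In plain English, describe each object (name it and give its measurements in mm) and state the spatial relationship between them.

A is a simple wooden stool: a rectangular seat 324 mm (x) by 334 mm (y), 22 mm thick, top face at z = 406 mm, on four square legs, each 32×32 mm in cross-section. The legs rest on z = 0, each flush with a corner of the seat.

B is an open storage box with external size 233×204×92 mm and wall thickness 15 mm (the base is also 15 mm thick). The base covers the whole footprint; the four walls stand on the base, with the y-facing walls full-width and the x-facing walls fitting between their inner faces.

The open box is on top of the stool.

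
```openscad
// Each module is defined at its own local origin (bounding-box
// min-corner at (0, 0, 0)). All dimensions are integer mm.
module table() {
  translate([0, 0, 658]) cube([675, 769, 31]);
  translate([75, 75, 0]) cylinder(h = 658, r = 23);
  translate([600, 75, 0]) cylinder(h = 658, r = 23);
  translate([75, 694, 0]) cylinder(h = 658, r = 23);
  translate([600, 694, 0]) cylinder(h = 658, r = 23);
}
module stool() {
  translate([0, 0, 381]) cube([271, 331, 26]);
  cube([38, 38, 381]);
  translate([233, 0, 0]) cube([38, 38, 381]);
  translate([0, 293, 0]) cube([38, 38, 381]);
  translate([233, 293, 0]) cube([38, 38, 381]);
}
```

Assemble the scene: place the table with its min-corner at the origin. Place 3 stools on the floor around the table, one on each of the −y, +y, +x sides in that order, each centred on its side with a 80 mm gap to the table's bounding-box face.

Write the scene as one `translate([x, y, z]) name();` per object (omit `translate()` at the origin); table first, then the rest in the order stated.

table();
translate([202, -411, 0]) stool();
translate([202, 849, 0]) stool();
translate([755, 219, 0]) stool();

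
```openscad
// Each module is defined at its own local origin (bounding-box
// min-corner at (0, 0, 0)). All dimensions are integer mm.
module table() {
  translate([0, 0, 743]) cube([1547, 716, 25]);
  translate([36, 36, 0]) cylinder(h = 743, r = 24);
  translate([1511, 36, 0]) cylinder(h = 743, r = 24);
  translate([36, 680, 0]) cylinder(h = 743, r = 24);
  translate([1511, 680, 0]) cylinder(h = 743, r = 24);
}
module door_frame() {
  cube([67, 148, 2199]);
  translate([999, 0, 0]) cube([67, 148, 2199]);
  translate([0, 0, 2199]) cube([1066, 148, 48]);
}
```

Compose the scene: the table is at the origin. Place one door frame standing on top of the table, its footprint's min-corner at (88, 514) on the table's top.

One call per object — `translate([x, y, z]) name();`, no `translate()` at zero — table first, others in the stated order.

table();
translate([88, 514, 768]) door_frame();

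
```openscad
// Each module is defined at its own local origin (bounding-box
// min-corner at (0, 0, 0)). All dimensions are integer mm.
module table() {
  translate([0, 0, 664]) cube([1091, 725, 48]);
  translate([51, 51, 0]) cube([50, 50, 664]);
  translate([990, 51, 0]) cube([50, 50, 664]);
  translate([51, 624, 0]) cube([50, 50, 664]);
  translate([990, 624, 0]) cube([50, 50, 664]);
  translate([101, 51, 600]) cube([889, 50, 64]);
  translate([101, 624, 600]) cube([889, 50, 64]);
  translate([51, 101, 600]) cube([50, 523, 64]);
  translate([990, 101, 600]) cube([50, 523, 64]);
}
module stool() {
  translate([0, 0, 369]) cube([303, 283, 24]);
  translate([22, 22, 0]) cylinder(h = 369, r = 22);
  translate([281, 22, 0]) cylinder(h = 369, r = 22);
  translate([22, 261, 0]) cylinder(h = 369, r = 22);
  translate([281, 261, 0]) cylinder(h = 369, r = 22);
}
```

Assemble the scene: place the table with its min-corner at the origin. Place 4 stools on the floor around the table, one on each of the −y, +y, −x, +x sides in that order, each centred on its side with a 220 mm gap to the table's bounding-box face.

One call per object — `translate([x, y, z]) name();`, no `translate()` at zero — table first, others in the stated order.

table();
translate([394, -503, 0]) stool();
translate([394, 945, 0]) stool();
translate([-523, 221, 0]) stool();
translate([1311, 221, 0]) stool();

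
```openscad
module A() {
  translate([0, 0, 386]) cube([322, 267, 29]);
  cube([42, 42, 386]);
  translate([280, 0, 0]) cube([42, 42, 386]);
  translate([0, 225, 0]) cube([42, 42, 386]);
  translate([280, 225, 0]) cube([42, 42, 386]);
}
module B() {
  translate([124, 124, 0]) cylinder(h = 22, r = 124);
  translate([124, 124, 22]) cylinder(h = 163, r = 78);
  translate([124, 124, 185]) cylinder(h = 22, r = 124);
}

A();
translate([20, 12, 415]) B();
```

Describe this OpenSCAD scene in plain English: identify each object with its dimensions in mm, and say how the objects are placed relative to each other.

A is a four-legged stool. The seat is 322×267 mm, 29 mm thick, top at z = 415 mm. It stands on four square legs, each 42×42 mm in cross-section, from z = 0 to the seat underside, each flush with a corner of the seat.

B is a spool: two coaxial disc flanges of radius 124 mm and thickness 22 mm, joined by a core cylinder of radius 78 mm and height 163 mm. The lower flange rests on z = 0 and the three cylinders share a vertical axis.

The spool is on top of the stool.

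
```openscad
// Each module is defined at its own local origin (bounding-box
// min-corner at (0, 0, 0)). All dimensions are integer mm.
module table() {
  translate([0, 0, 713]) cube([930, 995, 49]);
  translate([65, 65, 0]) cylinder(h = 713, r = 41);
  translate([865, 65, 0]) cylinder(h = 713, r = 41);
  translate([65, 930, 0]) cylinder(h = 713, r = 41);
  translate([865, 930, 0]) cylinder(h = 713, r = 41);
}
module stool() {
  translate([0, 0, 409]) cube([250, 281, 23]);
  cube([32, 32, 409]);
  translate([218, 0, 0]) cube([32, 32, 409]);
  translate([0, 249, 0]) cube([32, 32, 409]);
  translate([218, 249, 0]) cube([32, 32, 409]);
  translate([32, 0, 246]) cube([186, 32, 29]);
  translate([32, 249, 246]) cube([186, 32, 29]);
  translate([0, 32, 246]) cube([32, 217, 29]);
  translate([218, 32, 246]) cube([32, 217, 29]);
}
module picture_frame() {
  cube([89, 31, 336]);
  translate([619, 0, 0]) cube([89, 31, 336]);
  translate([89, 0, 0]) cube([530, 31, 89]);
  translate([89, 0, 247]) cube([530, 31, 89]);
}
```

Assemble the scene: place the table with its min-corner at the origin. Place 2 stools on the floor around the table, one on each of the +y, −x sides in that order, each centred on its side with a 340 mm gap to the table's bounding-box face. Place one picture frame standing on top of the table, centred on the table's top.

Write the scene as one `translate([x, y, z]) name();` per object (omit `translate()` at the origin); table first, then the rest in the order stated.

table();
translate([340, 1335, 0]) stool();
translate([-590, 357, 0]) stool();
translate([111, 482, 762]) picture_frame();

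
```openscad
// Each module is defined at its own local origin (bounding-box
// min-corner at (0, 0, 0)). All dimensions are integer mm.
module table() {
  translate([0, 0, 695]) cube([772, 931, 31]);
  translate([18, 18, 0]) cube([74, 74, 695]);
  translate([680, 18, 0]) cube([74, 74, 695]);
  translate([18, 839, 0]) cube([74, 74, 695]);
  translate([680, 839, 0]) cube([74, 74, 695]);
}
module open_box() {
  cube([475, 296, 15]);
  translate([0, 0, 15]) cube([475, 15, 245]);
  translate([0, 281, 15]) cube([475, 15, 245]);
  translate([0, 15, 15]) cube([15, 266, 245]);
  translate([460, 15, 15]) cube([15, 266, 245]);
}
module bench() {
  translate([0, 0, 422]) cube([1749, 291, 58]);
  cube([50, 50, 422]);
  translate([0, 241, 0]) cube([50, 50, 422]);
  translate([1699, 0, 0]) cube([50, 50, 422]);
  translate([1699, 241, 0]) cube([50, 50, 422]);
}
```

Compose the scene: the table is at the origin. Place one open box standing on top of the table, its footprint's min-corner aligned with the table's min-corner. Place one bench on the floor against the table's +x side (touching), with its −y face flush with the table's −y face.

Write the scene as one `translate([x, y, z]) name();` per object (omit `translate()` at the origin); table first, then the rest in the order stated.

table();
translate([0, 0, 726]) open_box();
translate([772, 0, 0]) bench();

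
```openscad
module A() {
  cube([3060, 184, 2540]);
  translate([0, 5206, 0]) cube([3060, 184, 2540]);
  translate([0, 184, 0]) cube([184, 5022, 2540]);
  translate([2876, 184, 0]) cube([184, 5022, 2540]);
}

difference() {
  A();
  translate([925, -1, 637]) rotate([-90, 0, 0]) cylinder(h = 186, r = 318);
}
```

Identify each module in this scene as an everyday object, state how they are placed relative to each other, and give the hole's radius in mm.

The subtracted cylinder has r = 318 mm.

A is a house frame. The house frame has a circular hole through its front wall. The hole's radius is 318 mm.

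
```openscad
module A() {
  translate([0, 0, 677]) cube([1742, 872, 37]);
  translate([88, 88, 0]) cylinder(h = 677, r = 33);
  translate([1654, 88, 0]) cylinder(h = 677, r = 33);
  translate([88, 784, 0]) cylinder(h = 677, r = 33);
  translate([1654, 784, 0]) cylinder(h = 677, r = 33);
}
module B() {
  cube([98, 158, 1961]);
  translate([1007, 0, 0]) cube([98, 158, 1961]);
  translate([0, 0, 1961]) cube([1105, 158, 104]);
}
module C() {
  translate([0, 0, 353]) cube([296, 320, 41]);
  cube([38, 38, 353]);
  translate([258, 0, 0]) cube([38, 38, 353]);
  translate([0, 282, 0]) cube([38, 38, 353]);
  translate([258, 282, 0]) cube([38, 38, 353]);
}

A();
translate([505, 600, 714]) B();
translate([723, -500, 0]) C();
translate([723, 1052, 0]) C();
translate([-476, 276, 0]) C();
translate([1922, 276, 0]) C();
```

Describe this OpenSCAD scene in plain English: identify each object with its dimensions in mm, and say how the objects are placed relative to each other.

A is a table: top 1742 mm (x) × 872 mm (y), 37 mm thick, upper face at z = 714 mm, on four round legs of 66 mm diameter, each leg's bounding box inset 55 mm from the nearest pair of top edges, running from z = 0 to the bottom of the top.

B is a door frame. The clear opening is 909 mm wide and 1961 mm high. Two 98 mm wide jambs, 158 mm deep, stand either side of the opening from the floor to the top of the opening. A 104 mm thick head sits across the top of both jambs, spanning the full outside width of the frame.

C is a four-legged stool. The seat is a 296×320×41 mm slab whose top surface is at z = 394 mm; four square legs, each 38×38 mm in cross-section, run from the floor (z = 0) to the underside of the seat, each flush with a corner of the seat.

The door frame is on top of the table. Four stools sit around the table at the −y, +y, −x, +x sides.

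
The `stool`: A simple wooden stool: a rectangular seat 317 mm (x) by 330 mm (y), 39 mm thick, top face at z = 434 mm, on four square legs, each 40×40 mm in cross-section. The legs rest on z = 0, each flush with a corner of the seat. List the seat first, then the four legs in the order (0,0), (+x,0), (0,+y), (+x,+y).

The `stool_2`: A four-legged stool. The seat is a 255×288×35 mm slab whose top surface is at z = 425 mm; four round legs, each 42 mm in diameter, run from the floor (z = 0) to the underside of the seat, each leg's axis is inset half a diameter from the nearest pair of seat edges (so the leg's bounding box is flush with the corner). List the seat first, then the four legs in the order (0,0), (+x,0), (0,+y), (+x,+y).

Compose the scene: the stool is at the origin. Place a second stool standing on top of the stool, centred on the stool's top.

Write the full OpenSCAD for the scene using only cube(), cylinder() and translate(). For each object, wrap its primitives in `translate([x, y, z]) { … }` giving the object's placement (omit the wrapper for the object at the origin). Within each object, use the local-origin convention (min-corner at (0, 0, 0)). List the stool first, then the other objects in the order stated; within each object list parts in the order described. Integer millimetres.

translate([0, 0, 395]) cube([317, 330, 39]);
cube([40, 40, 395]);
translate([277, 0, 0]) cube([40, 40, 395]);
translate([0, 290, 0]) cube([40, 40, 395]);
translate([277, 290, 0]) cube([40, 40, 395]);
translate([31, 21, 434]) {
  translate([0, 0, 390]) cube([255, 288, 35]);
  translate([21, 21, 0]) cylinder(h = 390, r = 21);
  translate([234, 21, 0]) cylinder(h = 390, r = 21);
  translate([21, 267, 0]) cylinder(h = 390, r = 21);
  translate([234, 267, 0]) cylinder(h = 390, r = 21);
}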